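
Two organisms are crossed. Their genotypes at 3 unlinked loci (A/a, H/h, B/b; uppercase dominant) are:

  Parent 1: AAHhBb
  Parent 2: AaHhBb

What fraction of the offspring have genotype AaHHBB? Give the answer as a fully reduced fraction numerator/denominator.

AAHhBb gametes: AHB×2, AHb×2, AhB×2, Ahb×2
AaHhBb gametes: AHB×1, AHb×1, AhB×1, Ahb×1, aHB×1, aHb×1, ahB×1, ahb×1
AAHhBb×AaHhBb grid (8·8=64): AAHHBB=2 AAHHBb=4 AAHHbb=2 AAHhBB=4 AAHhBb=8 AAHhbb=4 AAhhBB=2 AAhhBb=4 AAhhbb=2 AaHHBB=2 AaHHBb=4 AaHHbb=2 AaHhBB=4 AaHhBb=8 AaHhbb=4 AahhBB=2 AahhBb=4 Aahhbb=2
AaHHBB hits 2/64; gcd=2; 2÷2/64÷2 = 1/32

P(AaHHBB) = 1/32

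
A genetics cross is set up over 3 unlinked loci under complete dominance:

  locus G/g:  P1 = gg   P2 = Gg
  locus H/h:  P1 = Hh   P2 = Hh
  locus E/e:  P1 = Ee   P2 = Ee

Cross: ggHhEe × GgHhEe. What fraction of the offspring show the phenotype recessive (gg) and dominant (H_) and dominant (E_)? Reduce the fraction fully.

ggHhEe gametes: gHE×2, gHe×2, ghE×2, ghe×2
GgHhEe gametes: GHE×1, GHe×1, GhE×1, Ghe×1, gHE×1, gHe×1, ghE×1, ghe×1
ggHhEe×GgHhEe grid (8·8=64): GgHHEE=2 GgHHEe=4 GgHHee=2 GgHhEE=4 GgHhEe=8 GgHhee=4 GghhEE=2 GghhEe=4 Gghhee=2 ggHHEE=2 ggHHEe=4 ggHHee=2 ggHhEE=4 ggHhEe=8 ggHhee=4 gghhEE=2 gghhEe=4 gghhee=2
gg H_ E_ hits 18/64; gcd=2; 18÷2/64÷2 = 9/32

P(gg H_ E_) = 9/32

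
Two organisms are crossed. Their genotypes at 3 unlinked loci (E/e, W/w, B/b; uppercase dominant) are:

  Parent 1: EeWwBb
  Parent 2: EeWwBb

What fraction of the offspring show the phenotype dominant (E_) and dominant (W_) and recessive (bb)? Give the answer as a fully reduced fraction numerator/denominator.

EeWwBb gametes: EWB×1, EWb×1, EwB×1, Ewb×1, eWB×1, eWb×1, ewB×1, ewb×1
EeWwBb gametes: EWB×1, EWb×1, EwB×1, Ewb×1, eWB×1, eWb×1, ewB×1, ewb×1
EeWwBb×EeWwBb grid (8·8=64): EEWWBB=1 EEWWBb=2 EEWWbb=1 EEWwBB=2 EEWwBb=4 EEWwbb=2 EEwwBB=1 EEwwBb=2 EEwwbb=1 EeWWBB=2 EeWWBb=4 EeWWbb=2 EeWwBB=4 EeWwBb=8 EeWwbb=4 EewwBB=2 EewwBb=4 Eewwbb=2 eeWWBB=1 eeWWBb=2 eeWWbb=1 eeWwBB=2 eeWwBb=4 eeWwbb=2 eewwBB=1 eewwBb=2 eewwbb=1
E_ W_ bb hits 9/64; gcd=1; 9÷1/64÷1 = 9/64

P(E_ W_ bb) = 9/64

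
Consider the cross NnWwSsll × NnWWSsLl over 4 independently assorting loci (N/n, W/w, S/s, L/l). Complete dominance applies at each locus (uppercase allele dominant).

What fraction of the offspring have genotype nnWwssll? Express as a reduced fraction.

NnWwSsll gametes: NWSl×2, NWsl×2, NwSl×2, Nwsl×2, nWSl×2, nWsl×2, nwSl×2, nwsl×2
NnWWSsLl gametes: NWSL×2, NWSl×2, NWsL×2, NWsl×2, nWSL×2, nWSl×2, nWsL×2, nWsl×2
NnWwSsll×NnWWSsLl grid (16·16=256): NNWWSSLl=4 NNWWSSll=4 NNWWSsLl=8 NNWWSsll=8 NNWWssLl=4 NNWWssll=4 NNWwSSLl=4 NNWwSSll=4 NNWwSsLl=8 NNWwSsll=8 NNWwssLl=4 NNWwssll=4 NnWWSSLl=8 NnWWSSll=8 NnWWSsLl=16 NnWWSsll=16 NnWWssLl=8 NnWWssll=8 NnWwSSLl=8 NnWwSSll=8 NnWwSsLl=16 NnWwSsll=16 NnWwssLl=8 NnWwssll=8 nnWWSSLl=4 nnWWSSll=4 nnWWSsLl=8 nnWWSsll=8 nnWWssLl=4 nnWWssll=4 nnWwSSLl=4 nnWwSSll=4 nnWwSsLl=8 nnWwSsll=8 nnWwssLl=4 nnWwssll=4
nnWwssll hits 4/256; gcd=4; 4÷4/256÷4 = 1/64

P(nnWwssll) = 1/64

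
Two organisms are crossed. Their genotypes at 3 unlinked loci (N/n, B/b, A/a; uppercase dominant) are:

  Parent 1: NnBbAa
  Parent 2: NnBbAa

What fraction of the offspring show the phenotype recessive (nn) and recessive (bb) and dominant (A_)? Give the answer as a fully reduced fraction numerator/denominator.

P(nn bb A_) = 3/64

NnBbAa gametes: NBA×1, NBa×1, NbA×1, Nba×1, nBA×1, nBa×1, nbA×1, nba×1
NnBbAa gametes: NBA×1, NBa×1, NbA×1, Nba×1, nBA×1, nBa×1, nbA×1, nba×1
NnBbAa×NnBbAa grid (8·8=64): NNBBAA=1 NNBBAa=2 NNBBaa=1 NNBbAA=2 NNBbAa=4 NNBbaa=2 NNbbAA=1 NNbbAa=2 NNbbaa=1 NnBBAA=2 NnBBAa=4 NnBBaa=2 NnBbAA=4 NnBbAa=8 NnBbaa=4 NnbbAA=2 NnbbAa=4 Nnbbaa=2 nnBBAA=1 nnBBAa=2 nnBBaa=1 nnBbAA=2 nnBbAa=4 nnBbaa=2 nnbbAA=1 nnbbAa=2 nnbbaa=1
nn bb A_ hits 3/64; gcd=1; 3÷1/64÷1 = 3/64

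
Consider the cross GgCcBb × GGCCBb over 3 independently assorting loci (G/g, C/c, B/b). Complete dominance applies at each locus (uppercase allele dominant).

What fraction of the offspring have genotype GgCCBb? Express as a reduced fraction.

GgCcBb gametes: GCB×1, GCb×1, GcB×1, Gcb×1, gCB×1, gCb×1, gcB×1, gcb×1
GGCCBb gametes: GCB×4, GCb×4
GgCcBb×GGCCBb grid (8·8=64): GGCCBB=4 GGCCBb=8 GGCCbb=4 GGCcBB=4 GGCcBb=8 GGCcbb=4 GgCCBB=4 GgCCBb=8 GgCCbb=4 GgCcBB=4 GgCcBb=8 GgCcbb=4
GgCCBb hits 8/64; gcd=8; 8÷8/64÷8 = 1/8

P(GgCCBb) = 1/8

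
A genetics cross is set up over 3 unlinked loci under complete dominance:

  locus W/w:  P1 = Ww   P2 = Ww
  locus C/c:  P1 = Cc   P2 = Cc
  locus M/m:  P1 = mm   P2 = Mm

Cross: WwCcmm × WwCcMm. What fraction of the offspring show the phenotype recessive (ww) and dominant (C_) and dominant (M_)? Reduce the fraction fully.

WwCcmm gametes: WCm×2, Wcm×2, wCm×2, wcm×2
WwCcMm gametes: WCM×1, WCm×1, WcM×1, Wcm×1, wCM×1, wCm×1, wcM×1, wcm×1
WwCcmm×WwCcMm grid (8·8=64): WWCCMm=2 WWCCmm=2 WWCcMm=4 WWCcmm=4 WWccMm=2 WWccmm=2 WwCCMm=4 WwCCmm=4 WwCcMm=8 WwCcmm=8 WwccMm=4 Wwccmm=4 wwCCMm=2 wwCCmm=2 wwCcMm=4 wwCcmm=4 wwccMm=2 wwccmm=2
ww C_ M_ hits 6/64; gcd=2; 6÷2/64÷2 = 3/32

P(ww C_ M_) = 3/32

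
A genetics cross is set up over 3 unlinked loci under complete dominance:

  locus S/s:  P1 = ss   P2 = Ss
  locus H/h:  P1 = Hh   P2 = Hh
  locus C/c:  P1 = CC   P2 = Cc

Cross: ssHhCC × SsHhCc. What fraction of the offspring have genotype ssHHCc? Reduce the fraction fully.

P(ssHHCc) = 1/16

ssHhCC gametes: sHC×4, shC×4
SsHhCc gametes: SHC×1, SHc×1, ShC×1, Shc×1, sHC×1, sHc×1, shC×1, shc×1
ssHhCC×SsHhCc grid (8·8=64): SsHHCC=4 SsHHCc=4 SsHhCC=8 SsHhCc=8 SshhCC=4 SshhCc=4 ssHHCC=4 ssHHCc=4 ssHhCC=8 ssHhCc=8 sshhCC=4 sshhCc=4
ssHHCc hits 4/64; gcd=4; 4÷4/64÷4 = 1/16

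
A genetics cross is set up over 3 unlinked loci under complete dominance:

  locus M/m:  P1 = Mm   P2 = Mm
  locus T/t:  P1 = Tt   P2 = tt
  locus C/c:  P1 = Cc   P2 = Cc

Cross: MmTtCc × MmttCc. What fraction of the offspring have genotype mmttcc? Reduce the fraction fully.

MmTtCc gametes: MTC×1, MTc×1, MtC×1, Mtc×1, mTC×1, mTc×1, mtC×1, mtc×1
MmttCc gametes: MtC×2, Mtc×2, mtC×2, mtc×2
MmTtCc×MmttCc grid (8·8=64): MMTtCC=2 MMTtCc=4 MMTtcc=2 MMttCC=2 MMttCc=4 MMttcc=2 MmTtCC=4 MmTtCc=8 MmTtcc=4 MmttCC=4 MmttCc=8 Mmttcc=4 mmTtCC=2 mmTtCc=4 mmTtcc=2 mmttCC=2 mmttCc=4 mmttcc=2
mmttcc hits 2/64; gcd=2; 2÷2/64÷2 = 1/32

P(mmttcc) = 1/32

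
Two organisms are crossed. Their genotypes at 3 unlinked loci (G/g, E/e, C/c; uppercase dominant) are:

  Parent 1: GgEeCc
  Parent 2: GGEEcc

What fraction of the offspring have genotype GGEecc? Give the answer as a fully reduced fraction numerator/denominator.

P(GGEecc) = 1/8

GgEeCc gametes: GEC×1, GEc×1, GeC×1, Gec×1, gEC×1, gEc×1, geC×1, gec×1
GGEEcc gametes: GEc×8
GgEeCc×GGEEcc grid (8·8=64): GGEECc=8 GGEEcc=8 GGEeCc=8 GGEecc=8 GgEECc=8 GgEEcc=8 GgEeCc=8 GgEecc=8
GGEecc hits 8/64; gcd=8; 8÷8/64÷8 = 1/8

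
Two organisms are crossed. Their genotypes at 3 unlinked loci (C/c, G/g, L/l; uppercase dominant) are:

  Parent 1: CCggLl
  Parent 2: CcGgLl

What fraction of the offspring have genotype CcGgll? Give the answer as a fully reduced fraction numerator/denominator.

CCggLl gametes: CgL×4, Cgl×4
CcGgLl gametes: CGL×1, CGl×1, CgL×1, Cgl×1, cGL×1, cGl×1, cgL×1, cgl×1
CCggLl×CcGgLl grid (8·8=64): CCGgLL=4 CCGgLl=8 CCGgll=4 CCggLL=4 CCggLl=8 CCggll=4 CcGgLL=4 CcGgLl=8 CcGgll=4 CcggLL=4 CcggLl=8 Ccggll=4
CcGgll hits 4/64; gcd=4; 4÷4/64÷4 = 1/16

P(CcGgll) = 1/16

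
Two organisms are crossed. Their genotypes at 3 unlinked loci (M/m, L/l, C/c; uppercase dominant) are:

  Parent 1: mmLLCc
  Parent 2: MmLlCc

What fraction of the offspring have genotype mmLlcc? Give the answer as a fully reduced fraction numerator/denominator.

P(mmLlcc) = 1/16

mmLLCc gametes: mLC×4, mLc×4
MmLlCc gametes: MLC×1, MLc×1, MlC×1, Mlc×1, mLC×1, mLc×1, mlC×1, mlc×1
mmLLCc×MmLlCc grid (8·8=64): MmLLCC=4 MmLLCc=8 MmLLcc=4 MmLlCC=4 MmLlCc=8 MmLlcc=4 mmLLCC=4 mmLLCc=8 mmLLcc=4 mmLlCC=4 mmLlCc=8 mmLlcc=4
mmLlcc hits 4/64; gcd=4; 4÷4/64÷4 = 1/16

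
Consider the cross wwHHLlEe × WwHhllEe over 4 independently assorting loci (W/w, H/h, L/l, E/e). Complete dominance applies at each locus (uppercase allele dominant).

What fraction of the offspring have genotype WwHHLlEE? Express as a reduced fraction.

wwHHLlEe gametes: wHLE×4, wHLe×4, wHlE×4, wHle×4
WwHhllEe gametes: WHlE×2, WHle×2, WhlE×2, Whle×2, wHlE×2, wHle×2, whlE×2, whle×2
wwHHLlEe×WwHhllEe grid (16·16=256): WwHHLlEE=8 WwHHLlEe=16 WwHHLlee=8 WwHHllEE=8 WwHHllEe=16 WwHHllee=8 WwHhLlEE=8 WwHhLlEe=16 WwHhLlee=8 WwHhllEE=8 WwHhllEe=16 WwHhllee=8 wwHHLlEE=8 wwHHLlEe=16 wwHHLlee=8 wwHHllEE=8 wwHHllEe=16 wwHHllee=8 wwHhLlEE=8 wwHhLlEe=16 wwHhLlee=8 wwHhllEE=8 wwHhllEe=16 wwHhllee=8
WwHHLlEE hits 8/256; gcd=8; 8÷8/256÷8 = 1/32

P(WwHHLlEE) = 1/32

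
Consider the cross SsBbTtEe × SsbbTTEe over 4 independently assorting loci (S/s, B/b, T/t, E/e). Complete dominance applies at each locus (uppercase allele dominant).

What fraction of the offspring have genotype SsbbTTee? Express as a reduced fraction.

P(SsbbTTee) = 1/32

SsBbTtEe gametes: SBTE×1, SBTe×1, SBtE×1, SBte×1, SbTE×1, SbTe×1, SbtE×1, Sbte×1, sBTE×1, sBTe×1, sBtE×1, sBte×1, sbTE×1, sbTe×1, sbtE×1, sbte×1
SsbbTTEe gametes: SbTE×4, SbTe×4, sbTE×4, sbTe×4
SsBbTtEe×SsbbTTEe grid (16·16=256): SSBbTTEE=4 SSBbTTEe=8 SSBbTTee=4 SSBbTtEE=4 SSBbTtEe=8 SSBbTtee=4 SSbbTTEE=4 SSbbTTEe=8 SSbbTTee=4 SSbbTtEE=4 SSbbTtEe=8 SSbbTtee=4 SsBbTTEE=8 SsBbTTEe=16 SsBbTTee=8 SsBbTtEE=8 SsBbTtEe=16 SsBbTtee=8 SsbbTTEE=8 SsbbTTEe=16 SsbbTTee=8 SsbbTtEE=8 SsbbTtEe=16 SsbbTtee=8 ssBbTTEE=4 ssBbTTEe=8 ssBbTTee=4 ssBbTtEE=4 ssBbTtEe=8 ssBbTtee=4 ssbbTTEE=4 ssbbTTEe=8 ssbbTTee=4 ssbbTtEE=4 ssbbTtEe=8 ssbbTtee=4
SsbbTTee hits 8/256; gcd=8; 8÷8/256÷8 = 1/32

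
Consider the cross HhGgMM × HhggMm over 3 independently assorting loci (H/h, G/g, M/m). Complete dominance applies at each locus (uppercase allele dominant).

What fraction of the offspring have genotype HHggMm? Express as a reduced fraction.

HhGgMM gametes: HGM×2, HgM×2, hGM×2, hgM×2
HhggMm gametes: HgM×2, Hgm×2, hgM×2, hgm×2
HhGgMM×HhggMm grid (8·8=64): HHGgMM=4 HHGgMm=4 HHggMM=4 HHggMm=4 HhGgMM=8 HhGgMm=8 HhggMM=8 HhggMm=8 hhGgMM=4 hhGgMm=4 hhggMM=4 hhggMm=4
HHggMm hits 4/64; gcd=4; 4÷4/64÷4 = 1/16

P(HHggMm) = 1/16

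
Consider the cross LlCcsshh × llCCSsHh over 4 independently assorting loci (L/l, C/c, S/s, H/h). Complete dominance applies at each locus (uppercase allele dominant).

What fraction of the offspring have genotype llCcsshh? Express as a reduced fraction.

P(llCcsshh) = 1/16

LlCcsshh gametes: LCsh×4, Lcsh×4, lCsh×4, lcsh×4
llCCSsHh gametes: lCSH×4, lCSh×4, lCsH×4, lCsh×4
LlCcsshh×llCCSsHh grid (16·16=256): LlCCSsHh=16 LlCCSshh=16 LlCCssHh=16 LlCCsshh=16 LlCcSsHh=16 LlCcSshh=16 LlCcssHh=16 LlCcsshh=16 llCCSsHh=16 llCCSshh=16 llCCssHh=16 llCCsshh=16 llCcSsHh=16 llCcSshh=16 llCcssHh=16 llCcsshh=16
llCcsshh hits 16/256; gcd=16; 16÷16/256÷16 = 1/16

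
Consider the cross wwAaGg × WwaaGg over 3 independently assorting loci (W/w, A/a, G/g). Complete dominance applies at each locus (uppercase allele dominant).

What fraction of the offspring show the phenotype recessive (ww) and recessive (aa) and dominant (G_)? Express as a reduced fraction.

P(ww aa G_) = 3/16

wwAaGg gametes: wAG×2, wAg×2, waG×2, wag×2
WwaaGg gametes: WaG×2, Wag×2, waG×2, wag×2
wwAaGg×WwaaGg grid (8·8=64): WwAaGG=4 WwAaGg=8 WwAagg=4 WwaaGG=4 WwaaGg=8 Wwaagg=4 wwAaGG=4 wwAaGg=8 wwAagg=4 wwaaGG=4 wwaaGg=8 wwaagg=4
ww aa G_ hits 12/64; gcd=4; 12÷4/64÷4 = 3/16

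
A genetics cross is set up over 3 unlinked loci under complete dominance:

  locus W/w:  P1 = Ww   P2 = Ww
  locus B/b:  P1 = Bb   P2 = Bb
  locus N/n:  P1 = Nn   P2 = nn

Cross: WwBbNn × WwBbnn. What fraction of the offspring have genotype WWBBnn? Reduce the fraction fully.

P(WWBBnn) = 1/32

WwBbNn gametes: WBN×1, WBn×1, WbN×1, Wbn×1, wBN×1, wBn×1, wbN×1, wbn×1
WwBbnn gametes: WBn×2, Wbn×2, wBn×2, wbn×2
WwBbNn×WwBbnn grid (8·8=64): WWBBNn=2 WWBBnn=2 WWBbNn=4 WWBbnn=4 WWbbNn=2 WWbbnn=2 WwBBNn=4 WwBBnn=4 WwBbNn=8 WwBbnn=8 WwbbNn=4 Wwbbnn=4 wwBBNn=2 wwBBnn=2 wwBbNn=4 wwBbnn=4 wwbbNn=2 wwbbnn=2
WWBBnn hits 2/64; gcd=2; 2÷2/64÷2 = 1/32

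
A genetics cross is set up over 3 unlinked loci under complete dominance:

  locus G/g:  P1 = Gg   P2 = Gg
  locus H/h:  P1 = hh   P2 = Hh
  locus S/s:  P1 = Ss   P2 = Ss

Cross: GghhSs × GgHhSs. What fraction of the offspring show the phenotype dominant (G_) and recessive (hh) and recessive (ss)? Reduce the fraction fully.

P(G_ hh ss) = 3/32

GghhSs gametes: GhS×2, Ghs×2, ghS×2, ghs×2
GgHhSs gametes: GHS×1, GHs×1, GhS×1, Ghs×1, gHS×1, gHs×1, ghS×1, ghs×1
GghhSs×GgHhSs grid (8·8=64): GGHhSS=2 GGHhSs=4 GGHhss=2 GGhhSS=2 GGhhSs=4 GGhhss=2 GgHhSS=4 GgHhSs=8 GgHhss=4 GghhSS=4 GghhSs=8 Gghhss=4 ggHhSS=2 ggHhSs=4 ggHhss=2 gghhSS=2 gghhSs=4 gghhss=2
G_ hh ss hits 6/64; gcd=2; 6÷2/64÷2 = 3/32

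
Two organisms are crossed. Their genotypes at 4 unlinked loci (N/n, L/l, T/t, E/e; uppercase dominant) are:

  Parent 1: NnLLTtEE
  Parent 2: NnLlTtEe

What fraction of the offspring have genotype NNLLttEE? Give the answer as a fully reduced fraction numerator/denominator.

P(NNLLttEE) = 1/64

NnLLTtEE gametes: NLTE×4, NLtE×4, nLTE×4, nLtE×4
NnLlTtEe gametes: NLTE×1, NLTe×1, NLtE×1, NLte×1, NlTE×1, NlTe×1, NltE×1, Nlte×1, nLTE×1, nLTe×1, nLtE×1, nLte×1, nlTE×1, nlTe×1, nltE×1, nlte×1
NnLLTtEE×NnLlTtEe grid (16·16=256): NNLLTTEE=4 NNLLTTEe=4 NNLLTtEE=8 NNLLTtEe=8 NNLLttEE=4 NNLLttEe=4 NNLlTTEE=4 NNLlTTEe=4 NNLlTtEE=8 NNLlTtEe=8 NNLlttEE=4 NNLlttEe=4 NnLLTTEE=8 NnLLTTEe=8 NnLLTtEE=16 NnLLTtEe=16 NnLLttEE=8 NnLLttEe=8 NnLlTTEE=8 NnLlTTEe=8 NnLlTtEE=16 NnLlTtEe=16 NnLlttEE=8 NnLlttEe=8 nnLLTTEE=4 nnLLTTEe=4 nnLLTtEE=8 nnLLTtEe=8 nnLLttEE=4 nnLLttEe=4 nnLlTTEE=4 nnLlTTEe=4 nnLlTtEE=8 nnLlTtEe=8 nnLlttEE=4 nnLlttEe=4
NNLLttEE hits 4/256; gcd=4; 4÷4/256÷4 = 1/64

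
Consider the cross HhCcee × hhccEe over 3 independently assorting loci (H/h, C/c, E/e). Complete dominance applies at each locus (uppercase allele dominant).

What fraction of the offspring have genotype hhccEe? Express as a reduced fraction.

HhCcee gametes: HCe×2, Hce×2, hCe×2, hce×2
hhccEe gametes: hcE×4, hce×4
HhCcee×hhccEe grid (8·8=64): HhCcEe=8 HhCcee=8 HhccEe=8 Hhccee=8 hhCcEe=8 hhCcee=8 hhccEe=8 hhccee=8
hhccEe hits 8/64; gcd=8; 8÷8/64÷8 = 1/8

P(hhccEe) = 1/8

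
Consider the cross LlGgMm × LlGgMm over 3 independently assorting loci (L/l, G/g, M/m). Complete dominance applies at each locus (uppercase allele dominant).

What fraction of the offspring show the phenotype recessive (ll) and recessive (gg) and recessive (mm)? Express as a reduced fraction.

P(ll gg mm) = 1/64

LlGgMm gametes: LGM×1, LGm×1, LgM×1, Lgm×1, lGM×1, lGm×1, lgM×1, lgm×1
LlGgMm gametes: LGM×1, LGm×1, LgM×1, Lgm×1, lGM×1, lGm×1, lgM×1, lgm×1
LlGgMm×LlGgMm grid (8·8=64): LLGGMM=1 LLGGMm=2 LLGGmm=1 LLGgMM=2 LLGgMm=4 LLGgmm=2 LLggMM=1 LLggMm=2 LLggmm=1 LlGGMM=2 LlGGMm=4 LlGGmm=2 LlGgMM=4 LlGgMm=8 LlGgmm=4 LlggMM=2 LlggMm=4 Llggmm=2 llGGMM=1 llGGMm=2 llGGmm=1 llGgMM=2 llGgMm=4 llGgmm=2 llggMM=1 llggMm=2 llggmm=1
ll gg mm hits 1/64; gcd=1; 1÷1/64÷1 = 1/64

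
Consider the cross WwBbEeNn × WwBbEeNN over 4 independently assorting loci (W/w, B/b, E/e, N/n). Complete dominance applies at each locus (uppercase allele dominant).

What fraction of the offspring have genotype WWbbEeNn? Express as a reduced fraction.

WwBbEeNn gametes: WBEN×1, WBEn×1, WBeN×1, WBen×1, WbEN×1, WbEn×1, WbeN×1, Wben×1, wBEN×1, wBEn×1, wBeN×1, wBen×1, wbEN×1, wbEn×1, wbeN×1, wben×1
WwBbEeNN gametes: WBEN×2, WBeN×2, WbEN×2, WbeN×2, wBEN×2, wBeN×2, wbEN×2, wbeN×2
WwBbEeNn×WwBbEeNN grid (16·16=256): WWBBEENN=2 WWBBEENn=2 WWBBEeNN=4 WWBBEeNn=4 WWBBeeNN=2 WWBBeeNn=2 WWBbEENN=4 WWBbEENn=4 WWBbEeNN=8 WWBbEeNn=8 WWBbeeNN=4 WWBbeeNn=4 WWbbEENN=2 WWbbEENn=2 WWbbEeNN=4 WWbbEeNn=4 WWbbeeNN=2 WWbbeeNn=2 WwBBEENN=4 WwBBEENn=4 WwBBEeNN=8 WwBBEeNn=8 WwBBeeNN=4 WwBBeeNn=4 WwBbEENN=8 WwBbEENn=8 WwBbEeNN=16 WwBbEeNn=16 WwBbeeNN=8 WwBbeeNn=8 WwbbEENN=4 WwbbEENn=4 WwbbEeNN=8 WwbbEeNn=8 WwbbeeNN=4 WwbbeeNn=4 wwBBEENN=2 wwBBEENn=2 wwBBEeNN=4 wwBBEeNn=4 wwBBeeNN=2 wwBBeeNn=2 wwBbEENN=4 wwBbEENn=4 wwBbEeNN=8 wwBbEeNn=8 wwBbeeNN=4 wwBbeeNn=4 wwbbEENN=2 wwbbEENn=2 wwbbEeNN=4 wwbbEeNn=4 wwbbeeNN=2 wwbbeeNn=2
WWbbEeNn hits 4/256; gcd=4; 4÷4/256÷4 = 1/64

P(WWbbEeNn) = 1/64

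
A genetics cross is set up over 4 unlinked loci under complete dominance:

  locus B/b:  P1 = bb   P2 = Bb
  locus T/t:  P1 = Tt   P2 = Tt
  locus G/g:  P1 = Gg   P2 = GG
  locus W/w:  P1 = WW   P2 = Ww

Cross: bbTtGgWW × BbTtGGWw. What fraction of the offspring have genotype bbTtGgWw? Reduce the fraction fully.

bbTtGgWW gametes: bTGW×4, bTgW×4, btGW×4, btgW×4
BbTtGGWw gametes: BTGW×2, BTGw×2, BtGW×2, BtGw×2, bTGW×2, bTGw×2, btGW×2, btGw×2
bbTtGgWW×BbTtGGWw grid (16·16=256): BbTTGGWW=8 BbTTGGWw=8 BbTTGgWW=8 BbTTGgWw=8 BbTtGGWW=16 BbTtGGWw=16 BbTtGgWW=16 BbTtGgWw=16 BbttGGWW=8 BbttGGWw=8 BbttGgWW=8 BbttGgWw=8 bbTTGGWW=8 bbTTGGWw=8 bbTTGgWW=8 bbTTGgWw=8 bbTtGGWW=16 bbTtGGWw=16 bbTtGgWW=16 bbTtGgWw=16 bbttGGWW=8 bbttGGWw=8 bbttGgWW=8 bbttGgWw=8
bbTtGgWw hits 16/256; gcd=16; 16÷16/256÷16 = 1/16

P(bbTtGgWw) = 1/16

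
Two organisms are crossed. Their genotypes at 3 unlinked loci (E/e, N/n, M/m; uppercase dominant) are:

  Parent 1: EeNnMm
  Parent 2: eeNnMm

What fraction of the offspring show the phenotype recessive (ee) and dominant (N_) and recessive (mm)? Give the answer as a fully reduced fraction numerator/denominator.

EeNnMm gametes: ENM×1, ENm×1, EnM×1, Enm×1, eNM×1, eNm×1, enM×1, enm×1
eeNnMm gametes: eNM×2, eNm×2, enM×2, enm×2
EeNnMm×eeNnMm grid (8·8=64): EeNNMM=2 EeNNMm=4 EeNNmm=2 EeNnMM=4 EeNnMm=8 EeNnmm=4 EennMM=2 EennMm=4 Eennmm=2 eeNNMM=2 eeNNMm=4 eeNNmm=2 eeNnMM=4 eeNnMm=8 eeNnmm=4 eennMM=2 eennMm=4 eennmm=2
ee N_ mm hits 6/64; gcd=2; 6÷2/64÷2 = 3/32

P(ee N_ mm) = 3/32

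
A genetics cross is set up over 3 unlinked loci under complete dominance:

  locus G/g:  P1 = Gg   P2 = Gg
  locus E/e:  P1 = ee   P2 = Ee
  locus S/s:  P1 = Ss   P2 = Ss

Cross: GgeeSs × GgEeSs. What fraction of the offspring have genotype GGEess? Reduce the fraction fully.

P(GGEess) = 1/32

GgeeSs gametes: GeS×2, Ges×2, geS×2, ges×2
GgEeSs gametes: GES×1, GEs×1, GeS×1, Ges×1, gES×1, gEs×1, geS×1, ges×1
GgeeSs×GgEeSs grid (8·8=64): GGEeSS=2 GGEeSs=4 GGEess=2 GGeeSS=2 GGeeSs=4 GGeess=2 GgEeSS=4 GgEeSs=8 GgEess=4 GgeeSS=4 GgeeSs=8 Ggeess=4 ggEeSS=2 ggEeSs=4 ggEess=2 ggeeSS=2 ggeeSs=4 ggeess=2
GGEess hits 2/64; gcd=2; 2÷2/64÷2 = 1/32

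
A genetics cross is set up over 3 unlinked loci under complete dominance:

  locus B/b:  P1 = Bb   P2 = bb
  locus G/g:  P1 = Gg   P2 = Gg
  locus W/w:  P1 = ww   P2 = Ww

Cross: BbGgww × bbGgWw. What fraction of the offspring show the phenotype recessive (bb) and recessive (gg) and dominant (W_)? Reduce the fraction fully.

BbGgww gametes: BGw×2, Bgw×2, bGw×2, bgw×2
bbGgWw gametes: bGW×2, bGw×2, bgW×2, bgw×2
BbGgww×bbGgWw grid (8·8=64): BbGGWw=4 BbGGww=4 BbGgWw=8 BbGgww=8 BbggWw=4 Bbggww=4 bbGGWw=4 bbGGww=4 bbGgWw=8 bbGgww=8 bbggWw=4 bbggww=4
bb gg W_ hits 4/64; gcd=4; 4÷4/64÷4 = 1/16

P(bb gg W_) = 1/16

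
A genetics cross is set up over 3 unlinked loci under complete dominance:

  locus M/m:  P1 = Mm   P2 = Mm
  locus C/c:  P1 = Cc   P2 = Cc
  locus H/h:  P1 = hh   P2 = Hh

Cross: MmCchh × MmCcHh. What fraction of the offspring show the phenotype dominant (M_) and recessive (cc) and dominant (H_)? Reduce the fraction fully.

MmCchh gametes: MCh×2, Mch×2, mCh×2, mch×2
MmCcHh gametes: MCH×1, MCh×1, McH×1, Mch×1, mCH×1, mCh×1, mcH×1, mch×1
MmCchh×MmCcHh grid (8·8=64): MMCCHh=2 MMCChh=2 MMCcHh=4 MMCchh=4 MMccHh=2 MMcchh=2 MmCCHh=4 MmCChh=4 MmCcHh=8 MmCchh=8 MmccHh=4 Mmcchh=4 mmCCHh=2 mmCChh=2 mmCcHh=4 mmCchh=4 mmccHh=2 mmcchh=2
M_ cc H_ hits 6/64; gcd=2; 6÷2/64÷2 = 3/32

P(M_ cc H_) = 3/32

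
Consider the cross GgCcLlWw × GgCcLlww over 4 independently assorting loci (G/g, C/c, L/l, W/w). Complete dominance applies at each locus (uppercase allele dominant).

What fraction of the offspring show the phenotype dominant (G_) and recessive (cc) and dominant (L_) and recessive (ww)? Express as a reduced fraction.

P(G_ cc L_ ww) = 9/128

GgCcLlWw gametes: GCLW×1, GCLw×1, GClW×1, GClw×1, GcLW×1, GcLw×1, GclW×1, Gclw×1, gCLW×1, gCLw×1, gClW×1, gClw×1, gcLW×1, gcLw×1, gclW×1, gclw×1
GgCcLlww gametes: GCLw×2, GClw×2, GcLw×2, Gclw×2, gCLw×2, gClw×2, gcLw×2, gclw×2
GgCcLlWw×GgCcLlww grid (16·16=256): GGCCLLWw=2 GGCCLLww=2 GGCCLlWw=4 GGCCLlww=4 GGCCllWw=2 GGCCllww=2 GGCcLLWw=4 GGCcLLww=4 GGCcLlWw=8 GGCcLlww=8 GGCcllWw=4 GGCcllww=4 GGccLLWw=2 GGccLLww=2 GGccLlWw=4 GGccLlww=4 GGccllWw=2 GGccllww=2 GgCCLLWw=4 GgCCLLww=4 GgCCLlWw=8 GgCCLlww=8 GgCCllWw=4 GgCCllww=4 GgCcLLWw=8 GgCcLLww=8 GgCcLlWw=16 GgCcLlww=16 GgCcllWw=8 GgCcllww=8 GgccLLWw=4 GgccLLww=4 GgccLlWw=8 GgccLlww=8 GgccllWw=4 Ggccllww=4 ggCCLLWw=2 ggCCLLww=2 ggCCLlWw=4 ggCCLlww=4 ggCCllWw=2 ggCCllww=2 ggCcLLWw=4 ggCcLLww=4 ggCcLlWw=8 ggCcLlww=8 ggCcllWw=4 ggCcllww=4 ggccLLWw=2 ggccLLww=2 ggccLlWw=4 ggccLlww=4 ggccllWw=2 ggccllww=2
G_ cc L_ ww hits 18/256; gcd=2; 18÷2/256÷2 = 9/128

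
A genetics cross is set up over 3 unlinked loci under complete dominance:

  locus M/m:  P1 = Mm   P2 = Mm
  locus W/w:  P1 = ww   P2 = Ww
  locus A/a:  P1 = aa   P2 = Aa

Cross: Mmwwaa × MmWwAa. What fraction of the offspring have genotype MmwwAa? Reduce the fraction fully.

Mmwwaa gametes: Mwa×4, mwa×4
MmWwAa gametes: MWA×1, MWa×1, MwA×1, Mwa×1, mWA×1, mWa×1, mwA×1, mwa×1
Mmwwaa×MmWwAa grid (8·8=64): MMWwAa=4 MMWwaa=4 MMwwAa=4 MMwwaa=4 MmWwAa=8 MmWwaa=8 MmwwAa=8 Mmwwaa=8 mmWwAa=4 mmWwaa=4 mmwwAa=4 mmwwaa=4
MmwwAa hits 8/64; gcd=8; 8÷8/64÷8 = 1/8

P(MmwwAa) = 1/8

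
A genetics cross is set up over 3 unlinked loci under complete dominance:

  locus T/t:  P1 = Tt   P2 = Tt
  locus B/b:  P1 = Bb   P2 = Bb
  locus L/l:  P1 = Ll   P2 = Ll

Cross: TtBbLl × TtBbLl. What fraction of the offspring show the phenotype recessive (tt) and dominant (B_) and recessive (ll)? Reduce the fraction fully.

P(tt B_ ll) = 3/64

TtBbLl gametes: TBL×1, TBl×1, TbL×1, Tbl×1, tBL×1, tBl×1, tbL×1, tbl×1
TtBbLl gametes: TBL×1, TBl×1, TbL×1, Tbl×1, tBL×1, tBl×1, tbL×1, tbl×1
TtBbLl×TtBbLl grid (8·8=64): TTBBLL=1 TTBBLl=2 TTBBll=1 TTBbLL=2 TTBbLl=4 TTBbll=2 TTbbLL=1 TTbbLl=2 TTbbll=1 TtBBLL=2 TtBBLl=4 TtBBll=2 TtBbLL=4 TtBbLl=8 TtBbll=4 TtbbLL=2 TtbbLl=4 Ttbbll=2 ttBBLL=1 ttBBLl=2 ttBBll=1 ttBbLL=2 ttBbLl=4 ttBbll=2 ttbbLL=1 ttbbLl=2 ttbbll=1
tt B_ ll hits 3/64; gcd=1; 3÷1/64÷1 = 3/64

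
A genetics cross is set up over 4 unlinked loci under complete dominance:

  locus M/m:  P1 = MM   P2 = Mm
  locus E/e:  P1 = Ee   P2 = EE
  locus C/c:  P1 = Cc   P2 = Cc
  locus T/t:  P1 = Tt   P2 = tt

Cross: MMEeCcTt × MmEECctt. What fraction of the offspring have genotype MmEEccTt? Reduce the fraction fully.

P(MmEEccTt) = 1/32

MMEeCcTt gametes: MECT×2, MECt×2, MEcT×2, MEct×2, MeCT×2, MeCt×2, MecT×2, Mect×2
MmEECctt gametes: MECt×4, MEct×4, mECt×4, mEct×4
MMEeCcTt×MmEECctt grid (16·16=256): MMEECCTt=8 MMEECCtt=8 MMEECcTt=16 MMEECctt=16 MMEEccTt=8 MMEEcctt=8 MMEeCCTt=8 MMEeCCtt=8 MMEeCcTt=16 MMEeCctt=16 MMEeccTt=8 MMEecctt=8 MmEECCTt=8 MmEECCtt=8 MmEECcTt=16 MmEECctt=16 MmEEccTt=8 MmEEcctt=8 MmEeCCTt=8 MmEeCCtt=8 MmEeCcTt=16 MmEeCctt=16 MmEeccTt=8 MmEecctt=8
MmEEccTt hits 8/256; gcd=8; 8÷8/256÷8 = 1/32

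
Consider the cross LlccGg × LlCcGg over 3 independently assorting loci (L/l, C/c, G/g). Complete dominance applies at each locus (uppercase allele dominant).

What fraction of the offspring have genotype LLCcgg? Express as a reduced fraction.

P(LLCcgg) = 1/32

LlccGg gametes: LcG×2, Lcg×2, lcG×2, lcg×2
LlCcGg gametes: LCG×1, LCg×1, LcG×1, Lcg×1, lCG×1, lCg×1, lcG×1, lcg×1
LlccGg×LlCcGg grid (8·8=64): LLCcGG=2 LLCcGg=4 LLCcgg=2 LLccGG=2 LLccGg=4 LLccgg=2 LlCcGG=4 LlCcGg=8 LlCcgg=4 LlccGG=4 LlccGg=8 Llccgg=4 llCcGG=2 llCcGg=4 llCcgg=2 llccGG=2 llccGg=4 llccgg=2
LLCcgg hits 2/64; gcd=2; 2÷2/64÷2 = 1/32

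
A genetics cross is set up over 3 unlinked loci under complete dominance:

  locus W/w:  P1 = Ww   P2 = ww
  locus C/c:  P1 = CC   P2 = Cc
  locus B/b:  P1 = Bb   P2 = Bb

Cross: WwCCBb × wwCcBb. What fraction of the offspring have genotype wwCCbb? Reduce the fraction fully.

P(wwCCbb) = 1/16

WwCCBb gametes: WCB×2, WCb×2, wCB×2, wCb×2
wwCcBb gametes: wCB×2, wCb×2, wcB×2, wcb×2
WwCCBb×wwCcBb grid (8·8=64): WwCCBB=4 WwCCBb=8 WwCCbb=4 WwCcBB=4 WwCcBb=8 WwCcbb=4 wwCCBB=4 wwCCBb=8 wwCCbb=4 wwCcBB=4 wwCcBb=8 wwCcbb=4
wwCCbb hits 4/64; gcd=4; 4÷4/64÷4 = 1/16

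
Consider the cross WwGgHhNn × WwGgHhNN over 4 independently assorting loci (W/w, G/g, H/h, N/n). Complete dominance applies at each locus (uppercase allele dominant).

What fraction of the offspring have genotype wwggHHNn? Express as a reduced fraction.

WwGgHhNn gametes: WGHN×1, WGHn×1, WGhN×1, WGhn×1, WgHN×1, WgHn×1, WghN×1, Wghn×1, wGHN×1, wGHn×1, wGhN×1, wGhn×1, wgHN×1, wgHn×1, wghN×1, wghn×1
WwGgHhNN gametes: WGHN×2, WGhN×2, WgHN×2, WghN×2, wGHN×2, wGhN×2, wgHN×2, wghN×2
WwGgHhNn×WwGgHhNN grid (16·16=256): WWGGHHNN=2 WWGGHHNn=2 WWGGHhNN=4 WWGGHhNn=4 WWGGhhNN=2 WWGGhhNn=2 WWGgHHNN=4 WWGgHHNn=4 WWGgHhNN=8 WWGgHhNn=8 WWGghhNN=4 WWGghhNn=4 WWggHHNN=2 WWggHHNn=2 WWggHhNN=4 WWggHhNn=4 WWgghhNN=2 WWgghhNn=2 WwGGHHNN=4 WwGGHHNn=4 WwGGHhNN=8 WwGGHhNn=8 WwGGhhNN=4 WwGGhhNn=4 WwGgHHNN=8 WwGgHHNn=8 WwGgHhNN=16 WwGgHhNn=16 WwGghhNN=8 WwGghhNn=8 WwggHHNN=4 WwggHHNn=4 WwggHhNN=8 WwggHhNn=8 WwgghhNN=4 WwgghhNn=4 wwGGHHNN=2 wwGGHHNn=2 wwGGHhNN=4 wwGGHhNn=4 wwGGhhNN=2 wwGGhhNn=2 wwGgHHNN=4 wwGgHHNn=4 wwGgHhNN=8 wwGgHhNn=8 wwGghhNN=4 wwGghhNn=4 wwggHHNN=2 wwggHHNn=2 wwggHhNN=4 wwggHhNn=4 wwgghhNN=2 wwgghhNn=2
wwggHHNn hits 2/256; gcd=2; 2÷2/256÷2 = 1/128

P(wwggHHNn) = 1/128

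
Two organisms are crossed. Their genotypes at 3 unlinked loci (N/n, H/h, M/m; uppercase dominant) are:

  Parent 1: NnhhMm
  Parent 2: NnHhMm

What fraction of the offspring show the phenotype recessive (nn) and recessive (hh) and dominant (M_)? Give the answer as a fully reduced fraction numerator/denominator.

P(nn hh M_) = 3/32

NnhhMm gametes: NhM×2, Nhm×2, nhM×2, nhm×2
NnHhMm gametes: NHM×1, NHm×1, NhM×1, Nhm×1, nHM×1, nHm×1, nhM×1, nhm×1
NnhhMm×NnHhMm grid (8·8=64): NNHhMM=2 NNHhMm=4 NNHhmm=2 NNhhMM=2 NNhhMm=4 NNhhmm=2 NnHhMM=4 NnHhMm=8 NnHhmm=4 NnhhMM=4 NnhhMm=8 Nnhhmm=4 nnHhMM=2 nnHhMm=4 nnHhmm=2 nnhhMM=2 nnhhMm=4 nnhhmm=2
nn hh M_ hits 6/64; gcd=2; 6÷2/64÷2 = 3/32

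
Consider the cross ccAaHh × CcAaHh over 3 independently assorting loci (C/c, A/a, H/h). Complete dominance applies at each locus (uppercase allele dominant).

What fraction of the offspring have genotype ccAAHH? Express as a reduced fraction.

P(ccAAHH) = 1/32

ccAaHh gametes: cAH×2, cAh×2, caH×2, cah×2
CcAaHh gametes: CAH×1, CAh×1, CaH×1, Cah×1, cAH×1, cAh×1, caH×1, cah×1
ccAaHh×CcAaHh grid (8·8=64): CcAAHH=2 CcAAHh=4 CcAAhh=2 CcAaHH=4 CcAaHh=8 CcAahh=4 CcaaHH=2 CcaaHh=4 Ccaahh=2 ccAAHH=2 ccAAHh=4 ccAAhh=2 ccAaHH=4 ccAaHh=8 ccAahh=4 ccaaHH=2 ccaaHh=4 ccaahh=2
ccAAHH hits 2/64; gcd=2; 2÷2/64÷2 = 1/32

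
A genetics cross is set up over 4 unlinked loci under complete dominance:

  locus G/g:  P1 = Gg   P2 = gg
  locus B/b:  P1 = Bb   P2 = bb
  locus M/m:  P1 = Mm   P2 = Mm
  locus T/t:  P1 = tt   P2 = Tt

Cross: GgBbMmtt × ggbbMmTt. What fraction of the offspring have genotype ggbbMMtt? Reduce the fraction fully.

GgBbMmtt gametes: GBMt×2, GBmt×2, GbMt×2, Gbmt×2, gBMt×2, gBmt×2, gbMt×2, gbmt×2
ggbbMmTt gametes: gbMT×4, gbMt×4, gbmT×4, gbmt×4
GgBbMmtt×ggbbMmTt grid (16·16=256): GgBbMMTt=8 GgBbMMtt=8 GgBbMmTt=16 GgBbMmtt=16 GgBbmmTt=8 GgBbmmtt=8 GgbbMMTt=8 GgbbMMtt=8 GgbbMmTt=16 GgbbMmtt=16 GgbbmmTt=8 Ggbbmmtt=8 ggBbMMTt=8 ggBbMMtt=8 ggBbMmTt=16 ggBbMmtt=16 ggBbmmTt=8 ggBbmmtt=8 ggbbMMTt=8 ggbbMMtt=8 ggbbMmTt=16 ggbbMmtt=16 ggbbmmTt=8 ggbbmmtt=8
ggbbMMtt hits 8/256; gcd=8; 8÷8/256÷8 = 1/32

P(ggbbMMtt) = 1/32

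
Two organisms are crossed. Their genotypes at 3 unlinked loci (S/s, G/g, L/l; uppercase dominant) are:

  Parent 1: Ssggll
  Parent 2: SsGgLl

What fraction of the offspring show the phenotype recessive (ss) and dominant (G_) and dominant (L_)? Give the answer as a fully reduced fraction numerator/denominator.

P(ss G_ L_) = 1/16

Ssggll gametes: Sgl×4, sgl×4
SsGgLl gametes: SGL×1, SGl×1, SgL×1, Sgl×1, sGL×1, sGl×1, sgL×1, sgl×1
Ssggll×SsGgLl grid (8·8=64): SSGgLl=4 SSGgll=4 SSggLl=4 SSggll=4 SsGgLl=8 SsGgll=8 SsggLl=8 Ssggll=8 ssGgLl=4 ssGgll=4 ssggLl=4 ssggll=4
ss G_ L_ hits 4/64; gcd=4; 4÷4/64÷4 = 1/16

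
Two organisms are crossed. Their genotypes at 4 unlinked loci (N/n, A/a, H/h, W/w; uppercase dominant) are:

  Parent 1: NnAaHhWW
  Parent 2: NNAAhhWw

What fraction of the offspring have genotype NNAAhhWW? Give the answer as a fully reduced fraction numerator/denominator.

P(NNAAhhWW) = 1/16

NnAaHhWW gametes: NAHW×2, NAhW×2, NaHW×2, NahW×2, nAHW×2, nAhW×2, naHW×2, nahW×2
NNAAhhWw gametes: NAhW×8, NAhw×8
NnAaHhWW×NNAAhhWw grid (16·16=256): NNAAHhWW=16 NNAAHhWw=16 NNAAhhWW=16 NNAAhhWw=16 NNAaHhWW=16 NNAaHhWw=16 NNAahhWW=16 NNAahhWw=16 NnAAHhWW=16 NnAAHhWw=16 NnAAhhWW=16 NnAAhhWw=16 NnAaHhWW=16 NnAaHhWw=16 NnAahhWW=16 NnAahhWw=16
NNAAhhWW hits 16/256; gcd=16; 16÷16/256÷16 = 1/16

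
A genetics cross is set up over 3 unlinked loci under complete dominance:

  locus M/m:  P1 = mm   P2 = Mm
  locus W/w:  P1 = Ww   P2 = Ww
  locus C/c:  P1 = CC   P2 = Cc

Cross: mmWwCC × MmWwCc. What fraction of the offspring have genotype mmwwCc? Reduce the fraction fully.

mmWwCC gametes: mWC×4, mwC×4
MmWwCc gametes: MWC×1, MWc×1, MwC×1, Mwc×1, mWC×1, mWc×1, mwC×1, mwc×1
mmWwCC×MmWwCc grid (8·8=64): MmWWCC=4 MmWWCc=4 MmWwCC=8 MmWwCc=8 MmwwCC=4 MmwwCc=4 mmWWCC=4 mmWWCc=4 mmWwCC=8 mmWwCc=8 mmwwCC=4 mmwwCc=4
mmwwCc hits 4/64; gcd=4; 4÷4/64÷4 = 1/16

P(mmwwCc) = 1/16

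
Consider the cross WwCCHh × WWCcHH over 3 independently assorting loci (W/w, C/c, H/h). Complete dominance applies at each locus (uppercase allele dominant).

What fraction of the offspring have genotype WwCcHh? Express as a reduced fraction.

WwCCHh gametes: WCH×2, WCh×2, wCH×2, wCh×2
WWCcHH gametes: WCH×4, WcH×4
WwCCHh×WWCcHH grid (8·8=64): WWCCHH=8 WWCCHh=8 WWCcHH=8 WWCcHh=8 WwCCHH=8 WwCCHh=8 WwCcHH=8 WwCcHh=8
WwCcHh hits 8/64; gcd=8; 8÷8/64÷8 = 1/8

P(WwCcHh) = 1/8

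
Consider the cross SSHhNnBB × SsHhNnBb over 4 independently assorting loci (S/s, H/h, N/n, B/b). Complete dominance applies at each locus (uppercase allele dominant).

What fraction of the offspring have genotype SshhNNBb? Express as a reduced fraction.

P(SshhNNBb) = 1/64

SSHhNnBB gametes: SHNB×4, SHnB×4, ShNB×4, ShnB×4
SsHhNnBb gametes: SHNB×1, SHNb×1, SHnB×1, SHnb×1, ShNB×1, ShNb×1, ShnB×1, Shnb×1, sHNB×1, sHNb×1, sHnB×1, sHnb×1, shNB×1, shNb×1, shnB×1, shnb×1
SSHhNnBB×SsHhNnBb grid (16·16=256): SSHHNNBB=4 SSHHNNBb=4 SSHHNnBB=8 SSHHNnBb=8 SSHHnnBB=4 SSHHnnBb=4 SSHhNNBB=8 SSHhNNBb=8 SSHhNnBB=16 SSHhNnBb=16 SSHhnnBB=8 SSHhnnBb=8 SShhNNBB=4 SShhNNBb=4 SShhNnBB=8 SShhNnBb=8 SShhnnBB=4 SShhnnBb=4 SsHHNNBB=4 SsHHNNBb=4 SsHHNnBB=8 SsHHNnBb=8 SsHHnnBB=4 SsHHnnBb=4 SsHhNNBB=8 SsHhNNBb=8 SsHhNnBB=16 SsHhNnBb=16 SsHhnnBB=8 SsHhnnBb=8 SshhNNBB=4 SshhNNBb=4 SshhNnBB=8 SshhNnBb=8 SshhnnBB=4 SshhnnBb=4
SshhNNBb hits 4/256; gcd=4; 4÷4/256÷4 = 1/64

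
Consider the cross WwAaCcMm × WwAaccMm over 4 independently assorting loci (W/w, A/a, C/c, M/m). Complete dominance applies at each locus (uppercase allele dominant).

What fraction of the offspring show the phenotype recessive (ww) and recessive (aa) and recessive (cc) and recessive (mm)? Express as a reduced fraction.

P(ww aa cc mm) = 1/128

WwAaCcMm gametes: WACM×1, WACm×1, WAcM×1, WAcm×1, WaCM×1, WaCm×1, WacM×1, Wacm×1, wACM×1, wACm×1, wAcM×1, wAcm×1, waCM×1, waCm×1, wacM×1, wacm×1
WwAaccMm gametes: WAcM×2, WAcm×2, WacM×2, Wacm×2, wAcM×2, wAcm×2, wacM×2, wacm×2
WwAaCcMm×WwAaccMm grid (16·16=256): WWAACcMM=2 WWAACcMm=4 WWAACcmm=2 WWAAccMM=2 WWAAccMm=4 WWAAccmm=2 WWAaCcMM=4 WWAaCcMm=8 WWAaCcmm=4 WWAaccMM=4 WWAaccMm=8 WWAaccmm=4 WWaaCcMM=2 WWaaCcMm=4 WWaaCcmm=2 WWaaccMM=2 WWaaccMm=4 WWaaccmm=2 WwAACcMM=4 WwAACcMm=8 WwAACcmm=4 WwAAccMM=4 WwAAccMm=8 WwAAccmm=4 WwAaCcMM=8 WwAaCcMm=16 WwAaCcmm=8 WwAaccMM=8 WwAaccMm=16 WwAaccmm=8 WwaaCcMM=4 WwaaCcMm=8 WwaaCcmm=4 WwaaccMM=4 WwaaccMm=8 Wwaaccmm=4 wwAACcMM=2 wwAACcMm=4 wwAACcmm=2 wwAAccMM=2 wwAAccMm=4 wwAAccmm=2 wwAaCcMM=4 wwAaCcMm=8 wwAaCcmm=4 wwAaccMM=4 wwAaccMm=8 wwAaccmm=4 wwaaCcMM=2 wwaaCcMm=4 wwaaCcmm=2 wwaaccMM=2 wwaaccMm=4 wwaaccmm=2
ww aa cc mm hits 2/256; gcd=2; 2÷2/256÷2 = 1/128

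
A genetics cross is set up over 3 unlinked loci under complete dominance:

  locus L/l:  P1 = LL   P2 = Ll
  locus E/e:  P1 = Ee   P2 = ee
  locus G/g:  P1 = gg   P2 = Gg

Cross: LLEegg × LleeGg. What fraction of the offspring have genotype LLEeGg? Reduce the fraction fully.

LLEegg gametes: LEg×4, Leg×4
LleeGg gametes: LeG×2, Leg×2, leG×2, leg×2
LLEegg×LleeGg grid (8·8=64): LLEeGg=8 LLEegg=8 LLeeGg=8 LLeegg=8 LlEeGg=8 LlEegg=8 LleeGg=8 Lleegg=8
LLEeGg hits 8/64; gcd=8; 8÷8/64÷8 = 1/8

P(LLEeGg) = 1/8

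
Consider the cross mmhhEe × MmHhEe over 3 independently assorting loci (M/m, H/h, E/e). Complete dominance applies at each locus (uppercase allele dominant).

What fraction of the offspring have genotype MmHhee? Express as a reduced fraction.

P(MmHhee) = 1/16

mmhhEe gametes: mhE×4, mhe×4
MmHhEe gametes: MHE×1, MHe×1, MhE×1, Mhe×1, mHE×1, mHe×1, mhE×1, mhe×1
mmhhEe×MmHhEe grid (8·8=64): MmHhEE=4 MmHhEe=8 MmHhee=4 MmhhEE=4 MmhhEe=8 Mmhhee=4 mmHhEE=4 mmHhEe=8 mmHhee=4 mmhhEE=4 mmhhEe=8 mmhhee=4
MmHhee hits 4/64; gcd=4; 4÷4/64÷4 = 1/16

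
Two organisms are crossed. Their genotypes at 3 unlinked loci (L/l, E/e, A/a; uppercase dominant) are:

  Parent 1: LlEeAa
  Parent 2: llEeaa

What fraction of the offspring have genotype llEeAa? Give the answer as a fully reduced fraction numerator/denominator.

LlEeAa gametes: LEA×1, LEa×1, LeA×1, Lea×1, lEA×1, lEa×1, leA×1, lea×1
llEeaa gametes: lEa×4, lea×4
LlEeAa×llEeaa grid (8·8=64): LlEEAa=4 LlEEaa=4 LlEeAa=8 LlEeaa=8 LleeAa=4 Lleeaa=4 llEEAa=4 llEEaa=4 llEeAa=8 llEeaa=8 lleeAa=4 lleeaa=4
llEeAa hits 8/64; gcd=8; 8÷8/64÷8 = 1/8

P(llEeAa) = 1/8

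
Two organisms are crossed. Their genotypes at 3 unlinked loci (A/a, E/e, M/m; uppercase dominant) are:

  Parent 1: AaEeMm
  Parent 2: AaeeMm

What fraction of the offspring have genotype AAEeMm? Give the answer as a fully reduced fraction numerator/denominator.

AaEeMm gametes: AEM×1, AEm×1, AeM×1, Aem×1, aEM×1, aEm×1, aeM×1, aem×1
AaeeMm gametes: AeM×2, Aem×2, aeM×2, aem×2
AaEeMm×AaeeMm grid (8·8=64): AAEeMM=2 AAEeMm=4 AAEemm=2 AAeeMM=2 AAeeMm=4 AAeemm=2 AaEeMM=4 AaEeMm=8 AaEemm=4 AaeeMM=4 AaeeMm=8 Aaeemm=4 aaEeMM=2 aaEeMm=4 aaEemm=2 aaeeMM=2 aaeeMm=4 aaeemm=2
AAEeMm hits 4/64; gcd=4; 4÷4/64÷4 = 1/16

P(AAEeMm) = 1/16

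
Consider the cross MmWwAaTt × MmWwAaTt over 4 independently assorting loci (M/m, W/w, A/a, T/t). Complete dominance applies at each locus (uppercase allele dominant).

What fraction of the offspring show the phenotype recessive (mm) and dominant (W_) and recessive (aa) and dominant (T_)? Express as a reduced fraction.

MmWwAaTt gametes: MWAT×1, MWAt×1, MWaT×1, MWat×1, MwAT×1, MwAt×1, MwaT×1, Mwat×1, mWAT×1, mWAt×1, mWaT×1, mWat×1, mwAT×1, mwAt×1, mwaT×1, mwat×1
MmWwAaTt gametes: MWAT×1, MWAt×1, MWaT×1, MWat×1, MwAT×1, MwAt×1, MwaT×1, Mwat×1, mWAT×1, mWAt×1, mWaT×1, mWat×1, mwAT×1, mwAt×1, mwaT×1, mwat×1
MmWwAaTt×MmWwAaTt grid (16·16=256): MMWWAATT=1 MMWWAATt=2 MMWWAAtt=1 MMWWAaTT=2 MMWWAaTt=4 MMWWAatt=2 MMWWaaTT=1 MMWWaaTt=2 MMWWaatt=1 MMWwAATT=2 MMWwAATt=4 MMWwAAtt=2 MMWwAaTT=4 MMWwAaTt=8 MMWwAatt=4 MMWwaaTT=2 MMWwaaTt=4 MMWwaatt=2 MMwwAATT=1 MMwwAATt=2 MMwwAAtt=1 MMwwAaTT=2 MMwwAaTt=4 MMwwAatt=2 MMwwaaTT=1 MMwwaaTt=2 MMwwaatt=1 MmWWAATT=2 MmWWAATt=4 MmWWAAtt=2 MmWWAaTT=4 MmWWAaTt=8 MmWWAatt=4 MmWWaaTT=2 MmWWaaTt=4 MmWWaatt=2 MmWwAATT=4 MmWwAATt=8 MmWwAAtt=4 MmWwAaTT=8 MmWwAaTt=16 MmWwAatt=8 MmWwaaTT=4 MmWwaaTt=8 MmWwaatt=4 MmwwAATT=2 MmwwAATt=4 MmwwAAtt=2 MmwwAaTT=4 MmwwAaTt=8 MmwwAatt=4 MmwwaaTT=2 MmwwaaTt=4 Mmwwaatt=2 mmWWAATT=1 mmWWAATt=2 mmWWAAtt=1 mmWWAaTT=2 mmWWAaTt=4 mmWWAatt=2 mmWWaaTT=1 mmWWaaTt=2 mmWWaatt=1 mmWwAATT=2 mmWwAATt=4 mmWwAAtt=2 mmWwAaTT=4 mmWwAaTt=8 mmWwAatt=4 mmWwaaTT=2 mmWwaaTt=4 mmWwaatt=2 mmwwAATT=1 mmwwAATt=2 mmwwAAtt=1 mmwwAaTT=2 mmwwAaTt=4 mmwwAatt=2 mmwwaaTT=1 mmwwaaTt=2 mmwwaatt=1
mm W_ aa T_ hits 9/256; gcd=1; 9÷1/256÷1 = 9/256

P(mm W_ aa T_) = 9/256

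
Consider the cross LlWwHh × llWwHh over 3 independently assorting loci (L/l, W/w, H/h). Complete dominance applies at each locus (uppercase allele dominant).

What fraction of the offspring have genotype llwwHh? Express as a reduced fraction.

LlWwHh gametes: LWH×1, LWh×1, LwH×1, Lwh×1, lWH×1, lWh×1, lwH×1, lwh×1
llWwHh gametes: lWH×2, lWh×2, lwH×2, lwh×2
LlWwHh×llWwHh grid (8·8=64): LlWWHH=2 LlWWHh=4 LlWWhh=2 LlWwHH=4 LlWwHh=8 LlWwhh=4 LlwwHH=2 LlwwHh=4 Llwwhh=2 llWWHH=2 llWWHh=4 llWWhh=2 llWwHH=4 llWwHh=8 llWwhh=4 llwwHH=2 llwwHh=4 llwwhh=2
llwwHh hits 4/64; gcd=4; 4÷4/64÷4 = 1/16

P(llwwHh) = 1/16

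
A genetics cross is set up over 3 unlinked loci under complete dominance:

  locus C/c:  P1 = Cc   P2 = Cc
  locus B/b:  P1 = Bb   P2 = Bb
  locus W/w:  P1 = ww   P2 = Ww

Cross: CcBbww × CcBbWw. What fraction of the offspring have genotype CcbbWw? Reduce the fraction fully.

CcBbww gametes: CBw×2, Cbw×2, cBw×2, cbw×2
CcBbWw gametes: CBW×1, CBw×1, CbW×1, Cbw×1, cBW×1, cBw×1, cbW×1, cbw×1
CcBbww×CcBbWw grid (8·8=64): CCBBWw=2 CCBBww=2 CCBbWw=4 CCBbww=4 CCbbWw=2 CCbbww=2 CcBBWw=4 CcBBww=4 CcBbWw=8 CcBbww=8 CcbbWw=4 Ccbbww=4 ccBBWw=2 ccBBww=2 ccBbWw=4 ccBbww=4 ccbbWw=2 ccbbww=2
CcbbWw hits 4/64; gcd=4; 4÷4/64÷4 = 1/16

P(CcbbWw) = 1/16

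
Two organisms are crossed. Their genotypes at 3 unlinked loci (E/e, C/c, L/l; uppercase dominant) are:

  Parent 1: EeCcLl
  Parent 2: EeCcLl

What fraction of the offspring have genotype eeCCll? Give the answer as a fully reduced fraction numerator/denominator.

P(eeCCll) = 1/64

EeCcLl gametes: ECL×1, ECl×1, EcL×1, Ecl×1, eCL×1, eCl×1, ecL×1, ecl×1
EeCcLl gametes: ECL×1, ECl×1, EcL×1, Ecl×1, eCL×1, eCl×1, ecL×1, ecl×1
EeCcLl×EeCcLl grid (8·8=64): EECCLL=1 EECCLl=2 EECCll=1 EECcLL=2 EECcLl=4 EECcll=2 EEccLL=1 EEccLl=2 EEccll=1 EeCCLL=2 EeCCLl=4 EeCCll=2 EeCcLL=4 EeCcLl=8 EeCcll=4 EeccLL=2 EeccLl=4 Eeccll=2 eeCCLL=1 eeCCLl=2 eeCCll=1 eeCcLL=2 eeCcLl=4 eeCcll=2 eeccLL=1 eeccLl=2 eeccll=1
eeCCll hits 1/64; gcd=1; 1÷1/64÷1 = 1/64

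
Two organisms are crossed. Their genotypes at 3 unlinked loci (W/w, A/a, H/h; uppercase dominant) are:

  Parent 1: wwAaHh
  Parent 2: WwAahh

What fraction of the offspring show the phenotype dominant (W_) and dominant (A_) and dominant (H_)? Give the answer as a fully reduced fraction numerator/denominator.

wwAaHh gametes: wAH×2, wAh×2, waH×2, wah×2
WwAahh gametes: WAh×2, Wah×2, wAh×2, wah×2
wwAaHh×WwAahh grid (8·8=64): WwAAHh=4 WwAAhh=4 WwAaHh=8 WwAahh=8 WwaaHh=4 Wwaahh=4 wwAAHh=4 wwAAhh=4 wwAaHh=8 wwAahh=8 wwaaHh=4 wwaahh=4
W_ A_ H_ hits 12/64; gcd=4; 12÷4/64÷4 = 3/16

P(W_ A_ H_) = 3/16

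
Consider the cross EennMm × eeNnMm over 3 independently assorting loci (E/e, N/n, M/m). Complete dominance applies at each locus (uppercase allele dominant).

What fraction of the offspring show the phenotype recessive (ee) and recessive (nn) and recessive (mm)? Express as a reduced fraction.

EennMm gametes: EnM×2, Enm×2, enM×2, enm×2
eeNnMm gametes: eNM×2, eNm×2, enM×2, enm×2
EennMm×eeNnMm grid (8·8=64): EeNnMM=4 EeNnMm=8 EeNnmm=4 EennMM=4 EennMm=8 Eennmm=4 eeNnMM=4 eeNnMm=8 eeNnmm=4 eennMM=4 eennMm=8 eennmm=4
ee nn mm hits 4/64; gcd=4; 4÷4/64÷4 = 1/16

P(ee nn mm) = 1/16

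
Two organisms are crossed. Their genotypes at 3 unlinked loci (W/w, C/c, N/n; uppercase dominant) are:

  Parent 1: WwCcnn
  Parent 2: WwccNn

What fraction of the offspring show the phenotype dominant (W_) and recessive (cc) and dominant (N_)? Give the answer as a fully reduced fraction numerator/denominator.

WwCcnn gametes: WCn×2, Wcn×2, wCn×2, wcn×2
WwccNn gametes: WcN×2, Wcn×2, wcN×2, wcn×2
WwCcnn×WwccNn grid (8·8=64): WWCcNn=4 WWCcnn=4 WWccNn=4 WWccnn=4 WwCcNn=8 WwCcnn=8 WwccNn=8 Wwccnn=8 wwCcNn=4 wwCcnn=4 wwccNn=4 wwccnn=4
W_ cc N_ hits 12/64; gcd=4; 12÷4/64÷4 = 3/16

P(W_ cc N_) = 3/16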